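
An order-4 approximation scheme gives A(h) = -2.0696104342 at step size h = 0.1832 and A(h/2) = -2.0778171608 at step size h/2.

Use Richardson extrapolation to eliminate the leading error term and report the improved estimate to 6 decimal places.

Order 4 gives 2^r = 16 and 2^r − 1 = 15.
16 × (-2.0778171608) = -33.2450745728; (-33.2450745728) − (-2.0696104342) = -31.1754641386
Divide by 2^4 − 1 = 15.
(-31.1754641386) ÷ 15 = -2.0783642759
Correction |R − A(h/2)| = 5.471e-04; gap |A(h/2) − A(h)| = 8.207e-03.

-2.078364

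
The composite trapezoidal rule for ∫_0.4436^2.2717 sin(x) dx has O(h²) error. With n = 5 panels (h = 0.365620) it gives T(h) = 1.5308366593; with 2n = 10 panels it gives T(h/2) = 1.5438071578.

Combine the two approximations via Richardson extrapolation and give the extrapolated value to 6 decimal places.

1.548131

r = 2, so 2^r = 4.
Weighted: 6.1752286312 − 1.5308366593 = 4.6443919719
4.6443919719 ÷ 3 = 1.5481306573
Gap between inputs: 1.297e-02; correction applied: +0.0043234995.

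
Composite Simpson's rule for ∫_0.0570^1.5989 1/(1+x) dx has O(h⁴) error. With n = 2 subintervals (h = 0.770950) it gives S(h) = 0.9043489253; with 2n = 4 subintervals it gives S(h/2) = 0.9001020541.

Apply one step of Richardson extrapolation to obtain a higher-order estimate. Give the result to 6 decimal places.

0.899819

Error is O(h^4); halving h shrinks it by 2^4 = 16.
Top: 16(0.9001020541) − (0.9043489253) = 13.4972839403
Denominator 16 − 1 = 15.
So the Richardson estimate is 0.8998189294.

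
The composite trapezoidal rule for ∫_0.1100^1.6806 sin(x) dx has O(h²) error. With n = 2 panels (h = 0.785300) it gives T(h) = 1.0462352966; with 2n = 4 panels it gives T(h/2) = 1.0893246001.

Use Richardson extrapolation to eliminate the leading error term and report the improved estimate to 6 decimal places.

Leading term ∝ h^2; use weight 4 = 2^2.
4 × 1.0893246001 = 4.3572984004; subtract 1.0462352966 → 3.3110631038
Denominator 4 − 1 = 3.
3.3110631038 ÷ 3 = 1.1036877013
Gap between inputs: 4.309e-02; correction applied: +0.0143631012.

1.103688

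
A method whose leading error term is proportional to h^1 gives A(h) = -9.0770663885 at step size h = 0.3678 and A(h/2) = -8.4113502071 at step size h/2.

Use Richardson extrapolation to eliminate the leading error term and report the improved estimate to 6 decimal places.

Error is O(h^1); halving h shrinks it by 2^1 = 2.
Numerator 2×A(h/2) − A(h) = 2×(-8.4113502071) − (-9.0770663885) = -7.7456340257
(-7.7456340257) ÷ 1 = -7.7456340257
Gap between inputs: 6.657e-01; correction applied: +0.6657161814.

-7.745634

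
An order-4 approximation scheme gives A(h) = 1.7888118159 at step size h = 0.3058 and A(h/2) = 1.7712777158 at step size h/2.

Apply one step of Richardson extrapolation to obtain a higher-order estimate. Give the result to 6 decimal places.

Method order is 4; weight 2^4 = 16.
16·1.7712777158 = 28.3404434528; 28.3404434528 − 1.7888118159 = 26.5516316369
R = 26.5516316369/15 = 1.7701087758

1.770109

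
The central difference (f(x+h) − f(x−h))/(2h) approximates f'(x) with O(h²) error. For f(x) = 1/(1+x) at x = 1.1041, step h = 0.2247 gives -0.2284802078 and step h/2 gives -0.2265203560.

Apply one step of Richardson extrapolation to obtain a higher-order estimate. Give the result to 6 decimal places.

Order 2 gives 2^r = 4 and 2^r − 1 = 3.
4*(-0.2265203560) = -0.9060814240; subtract (-0.2284802078) → -0.6776012162
Extrapolated: (-0.6776012162) / 3 = -0.2258670721
Shift from A(h/2): +0.0006532839.

-0.225867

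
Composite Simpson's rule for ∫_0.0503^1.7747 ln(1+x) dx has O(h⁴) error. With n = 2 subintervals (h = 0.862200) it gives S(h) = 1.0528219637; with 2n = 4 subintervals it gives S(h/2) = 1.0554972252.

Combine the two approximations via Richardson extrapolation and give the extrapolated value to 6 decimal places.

1.055676

r = 4: numerator weight 16, denominator 15.
A(h/2) − A(h) = 1.0554972252 − 1.0528219637 = 0.0026752615
Divide by 2^4 − 1 = 15: 0.0026752615/15 = 0.0001783508
R = A(h/2) + (A(h/2) − A(h))/15 = 1.0554972252 + 0.0001783508 = 1.0556755760
Gap between inputs: 2.675e-03; correction applied: +0.0001783508.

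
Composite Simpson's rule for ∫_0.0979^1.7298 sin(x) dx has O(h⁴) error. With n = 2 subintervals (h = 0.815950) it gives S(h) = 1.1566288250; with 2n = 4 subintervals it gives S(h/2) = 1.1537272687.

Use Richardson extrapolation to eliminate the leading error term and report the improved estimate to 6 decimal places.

r = 4: numerator weight 16, denominator 15.
Weighted: 18.4596362992 − 1.1566288250 = 17.3030074742
(16 × 1.1537272687 − 1.1566288250)/(16 − 1) = 1.1535338316

1.153534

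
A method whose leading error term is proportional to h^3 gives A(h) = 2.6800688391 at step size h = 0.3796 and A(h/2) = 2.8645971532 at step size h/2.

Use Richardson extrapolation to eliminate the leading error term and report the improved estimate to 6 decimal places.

2.890958

Order 3 gives 2^r = 8 and 2^r − 1 = 7.
8·2.8645971532 = 22.9167772256; subtract 2.6800688391 → 20.2367083865
R = 20.2367083865/7 = 2.8909583409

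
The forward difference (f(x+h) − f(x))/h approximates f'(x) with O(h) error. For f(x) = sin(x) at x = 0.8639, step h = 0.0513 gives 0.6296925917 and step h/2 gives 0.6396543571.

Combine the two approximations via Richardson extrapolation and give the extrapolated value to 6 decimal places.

The method has order 1: 2^1 = 2.
Weighted: 1.2793087142 − 0.6296925917 = 0.6496161225
Divide by 2^1 − 1 = 1.
R = 0.6496161225/1 = 0.6496161225

0.649616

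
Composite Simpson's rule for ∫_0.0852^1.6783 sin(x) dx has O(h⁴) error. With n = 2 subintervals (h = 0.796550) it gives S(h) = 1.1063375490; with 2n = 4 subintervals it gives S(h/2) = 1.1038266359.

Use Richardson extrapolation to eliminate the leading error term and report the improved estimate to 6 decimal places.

1.103659

r = 4, so 2^r = 16.
16*1.1038266359 − 1.1063375490 = 16.5548886254
Denominator 16 − 1 = 15.
R = 16.5548886254/15 = 1.1036592417
Gap between inputs: 2.511e-03; correction applied: −0.0001673942.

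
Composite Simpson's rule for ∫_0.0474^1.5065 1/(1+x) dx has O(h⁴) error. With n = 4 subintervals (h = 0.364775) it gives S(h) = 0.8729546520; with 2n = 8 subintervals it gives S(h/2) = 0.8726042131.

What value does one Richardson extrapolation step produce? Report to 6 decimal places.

r = 4: numerator weight 16, denominator 15.
2^4×A(h/2) = 13.9616674096; minus A(h) gives 13.0887127576.
Divide by 2^4 − 1 = 15.
So the Richardson estimate is 0.8725808505.
Gap between inputs: 3.504e-04; correction applied: −0.0000233626.

0.872581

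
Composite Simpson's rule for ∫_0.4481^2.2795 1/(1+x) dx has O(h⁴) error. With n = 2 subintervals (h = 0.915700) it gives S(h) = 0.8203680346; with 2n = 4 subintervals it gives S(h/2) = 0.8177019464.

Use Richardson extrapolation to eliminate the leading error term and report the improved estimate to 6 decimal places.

Order 4 gives 2^r = 16 and 2^r − 1 = 15.
Weighted: 13.0832311424 − 0.8203680346 = 12.2628631078
Denominator 16 − 1 = 15.
Extrapolated: 12.2628631078 / 15 = 0.8175242072

0.817524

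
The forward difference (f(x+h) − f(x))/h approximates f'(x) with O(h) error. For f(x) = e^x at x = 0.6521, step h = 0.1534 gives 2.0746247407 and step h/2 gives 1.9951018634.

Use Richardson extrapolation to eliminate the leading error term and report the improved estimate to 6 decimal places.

1.915579

The method has order 1: 2^1 = 2.
Top: 2(1.9951018634) − (2.0746247407) = 1.9155789861
1.9155789861 ÷ 1 = 1.9155789861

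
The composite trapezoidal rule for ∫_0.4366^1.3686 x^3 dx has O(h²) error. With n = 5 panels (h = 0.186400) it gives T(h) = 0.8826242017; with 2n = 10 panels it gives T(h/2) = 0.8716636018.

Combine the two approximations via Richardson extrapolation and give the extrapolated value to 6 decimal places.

Method order is 2; weight 2^2 = 4.
2^2·A(h/2) = 3.4866544072; minus A(h) gives 2.6040302055.
Divide by 2^2 − 1 = 3.
So the Richardson estimate is 0.8680100685.

0.868010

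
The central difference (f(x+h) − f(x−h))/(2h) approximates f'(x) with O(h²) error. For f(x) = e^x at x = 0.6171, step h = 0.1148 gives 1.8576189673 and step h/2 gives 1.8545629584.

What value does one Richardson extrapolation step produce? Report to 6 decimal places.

Leading term ∝ h^2; use weight 4 = 2^2.
Top: 4(1.8545629584) − (1.8576189673) = 5.5606328663
Denominator 4 − 1 = 3.
Result: 1.8535442888

1.853544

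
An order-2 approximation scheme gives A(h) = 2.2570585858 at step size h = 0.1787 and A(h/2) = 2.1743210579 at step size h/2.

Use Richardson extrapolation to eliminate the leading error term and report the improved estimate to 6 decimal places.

Method order is 2; weight 2^2 = 4.
4×2.1743210579 = 8.6972842316; 8.6972842316 − 2.2570585858 = 6.4402256458
6.4402256458 ÷ 3 = 2.1467418819
Shift from A(h/2): −0.0275791760.

2.146742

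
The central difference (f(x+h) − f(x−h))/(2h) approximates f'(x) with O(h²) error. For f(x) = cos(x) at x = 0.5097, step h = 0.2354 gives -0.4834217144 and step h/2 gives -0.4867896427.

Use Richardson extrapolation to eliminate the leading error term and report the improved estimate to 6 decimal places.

With r = 2 the leading error scales as h^2, so the weight is 2^2 = 4.
Difference of the inputs: -0.4867896427 − (-0.4834217144) = -0.0033679283
Divide by 2^2 − 1 = 3: (-0.0033679283)/3 = -0.0011226428
R = -0.4867896427 − 0.0011226428 = -0.4879122855

-0.487912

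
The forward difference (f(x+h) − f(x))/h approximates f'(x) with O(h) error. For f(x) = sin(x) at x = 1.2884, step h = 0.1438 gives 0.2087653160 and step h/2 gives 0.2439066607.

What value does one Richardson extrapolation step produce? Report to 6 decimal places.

0.279048

r = 1: numerator weight 2, denominator 1.
2×0.2439066607 = 0.4878133214; 0.4878133214 − 0.2087653160 = 0.2790480054
0.2790480054 ÷ 1 = 0.2790480054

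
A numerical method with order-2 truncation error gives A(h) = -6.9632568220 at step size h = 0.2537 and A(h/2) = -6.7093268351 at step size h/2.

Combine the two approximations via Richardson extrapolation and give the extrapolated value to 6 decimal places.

-6.624684

Order 2 gives 2^r = 4 and 2^r − 1 = 3.
4·(-6.7093268351) = -26.8373073404; (-26.8373073404) − (-6.9632568220) = -19.8740505184
Extrapolated: (-19.8740505184) / 3 = -6.6246835061
Correction |R − A(h/2)| = 8.464e-02; gap |A(h/2) − A(h)| = 2.539e-01.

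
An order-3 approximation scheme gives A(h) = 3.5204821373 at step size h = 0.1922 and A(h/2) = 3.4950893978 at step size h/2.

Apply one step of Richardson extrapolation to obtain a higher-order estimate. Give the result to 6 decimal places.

The method has order 3: 2^3 = 8.
2^3 × A(h/2) = 27.9607151824; minus A(h) gives 24.4402330451.
Extrapolated: 24.4402330451 / 7 = 3.4914618636

3.491462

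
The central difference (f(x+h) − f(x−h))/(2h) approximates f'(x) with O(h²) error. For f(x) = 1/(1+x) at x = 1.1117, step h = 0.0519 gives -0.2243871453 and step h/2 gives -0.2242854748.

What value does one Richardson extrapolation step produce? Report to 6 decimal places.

-0.224252

Error is O(h^2); halving h shrinks it by 2^2 = 4.
Top: 4(-0.2242854748) − (-0.2243871453) = -0.6727547539
(-0.6727547539) ÷ 3 = -0.2242515846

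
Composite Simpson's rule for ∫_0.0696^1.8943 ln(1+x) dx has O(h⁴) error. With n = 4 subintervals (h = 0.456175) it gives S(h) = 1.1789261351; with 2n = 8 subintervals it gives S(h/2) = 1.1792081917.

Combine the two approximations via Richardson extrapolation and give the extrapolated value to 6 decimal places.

r = 4, so 2^r = 16.
Numerator 16*A(h/2) − A(h) = 16*1.1792081917 − 1.1789261351 = 17.6884049321
(16*1.1792081917 − 1.1789261351)/(16 − 1) = 1.1792269955
Gap between inputs: 2.821e-04; correction applied: +0.0000188038.

1.179227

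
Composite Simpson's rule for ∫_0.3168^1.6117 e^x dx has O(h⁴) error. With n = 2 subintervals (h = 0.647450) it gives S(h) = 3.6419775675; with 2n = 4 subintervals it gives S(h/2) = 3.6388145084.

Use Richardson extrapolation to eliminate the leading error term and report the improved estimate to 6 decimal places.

3.638604

The method has order 4: 2^4 = 16.
16*3.6388145084 − 3.6419775675 = 54.5790545669
Divide by 2^4 − 1 = 15.
So the Richardson estimate is 3.6386036378.
Correction |R − A(h/2)| = 2.109e-04; gap |A(h/2) − A(h)| = 3.163e-03.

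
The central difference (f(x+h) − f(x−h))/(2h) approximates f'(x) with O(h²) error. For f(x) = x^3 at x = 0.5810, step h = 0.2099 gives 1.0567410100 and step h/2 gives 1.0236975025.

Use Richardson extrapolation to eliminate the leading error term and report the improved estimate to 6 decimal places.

1.012683

r = 2, so 2^r = 4.
Weighted: 4.0947900100 − 1.0567410100 = 3.0380490000
Extrapolated: 3.0380490000 / 3 = 1.0126830000
Correction |R − A(h/2)| = 1.101e-02; gap |A(h/2) − A(h)| = 3.304e-02.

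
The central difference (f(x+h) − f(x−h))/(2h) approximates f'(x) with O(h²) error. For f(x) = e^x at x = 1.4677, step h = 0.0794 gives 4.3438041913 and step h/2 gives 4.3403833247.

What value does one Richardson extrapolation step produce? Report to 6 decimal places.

4.339243

Error is O(h^2); halving h shrinks it by 2^2 = 4.
4×4.3403833247 − 4.3438041913 = 13.0177291075
R = 13.0177291075/3 = 4.3392430358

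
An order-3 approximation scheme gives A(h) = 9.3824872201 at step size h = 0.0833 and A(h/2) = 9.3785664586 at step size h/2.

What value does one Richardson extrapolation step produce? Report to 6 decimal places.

r = 3, so 2^r = 8.
8*9.3785664586 = 75.0285316688; subtract 9.3824872201 → 65.6460444487
(8*9.3785664586 − 9.3824872201)/(8 − 1) = 9.3780063498

9.378006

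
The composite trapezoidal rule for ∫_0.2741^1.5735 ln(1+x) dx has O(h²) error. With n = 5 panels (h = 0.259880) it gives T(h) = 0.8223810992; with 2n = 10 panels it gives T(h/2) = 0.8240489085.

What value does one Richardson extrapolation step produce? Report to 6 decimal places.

r = 2: numerator weight 4, denominator 3.
Difference of the inputs: 0.8240489085 − 0.8223810992 = 0.0016678093
Divide by 2^2 − 1 = 3: 0.0016678093/3 = 0.0005559364
R = 0.8240489085 + 0.0005559364 = 0.8246048449

0.824605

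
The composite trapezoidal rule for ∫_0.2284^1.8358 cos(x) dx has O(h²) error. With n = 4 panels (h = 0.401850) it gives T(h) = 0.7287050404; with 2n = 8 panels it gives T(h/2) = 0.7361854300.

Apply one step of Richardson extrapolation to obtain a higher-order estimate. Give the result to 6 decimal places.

Method order is 2; weight 2^2 = 4.
4×0.7361854300 = 2.9447417200; 2.9447417200 − 0.7287050404 = 2.2160366796
Extrapolated: 2.2160366796 / 3 = 0.7386788932
Gap between inputs: 7.480e-03; correction applied: +0.0024934632.

0.738679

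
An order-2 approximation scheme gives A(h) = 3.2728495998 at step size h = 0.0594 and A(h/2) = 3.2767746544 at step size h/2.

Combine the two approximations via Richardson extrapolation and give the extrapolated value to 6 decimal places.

r = 2: numerator weight 4, denominator 3.
Numerator 4*A(h/2) − A(h) = 4*3.2767746544 − 3.2728495998 = 9.8342490178
(4*3.2767746544 − 3.2728495998)/(4 − 1) = 3.2780830059

3.278083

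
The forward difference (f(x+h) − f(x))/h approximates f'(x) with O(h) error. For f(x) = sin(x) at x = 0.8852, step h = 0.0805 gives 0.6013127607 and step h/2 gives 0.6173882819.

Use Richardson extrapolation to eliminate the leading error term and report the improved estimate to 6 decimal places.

The method has order 1: 2^1 = 2.
2*0.6173882819 = 1.2347765638; subtract 0.6013127607 → 0.6334638031
Divide by 2^1 − 1 = 1.
0.6334638031 ÷ 1 = 0.6334638031

0.633464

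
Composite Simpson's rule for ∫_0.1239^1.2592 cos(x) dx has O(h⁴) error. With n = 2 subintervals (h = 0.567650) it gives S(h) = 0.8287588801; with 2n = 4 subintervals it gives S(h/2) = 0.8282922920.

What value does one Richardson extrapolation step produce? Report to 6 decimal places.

0.828261

Leading term ∝ h^4; use weight 16 = 2^4.
2^4·A(h/2) = 13.2526766720; minus A(h) gives 12.4239177919.
Denominator 16 − 1 = 15.
Result: 0.8282611861
Correction |R − A(h/2)| = 3.111e-05; gap |A(h/2) − A(h)| = 4.666e-04.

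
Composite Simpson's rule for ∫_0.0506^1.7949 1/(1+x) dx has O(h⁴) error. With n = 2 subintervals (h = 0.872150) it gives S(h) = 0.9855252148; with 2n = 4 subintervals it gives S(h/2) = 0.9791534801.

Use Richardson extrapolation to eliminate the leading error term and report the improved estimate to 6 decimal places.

r = 4: numerator weight 16, denominator 15.
2^4×A(h/2) = 15.6664556816; minus A(h) gives 14.6809304668.
Divide by 2^4 − 1 = 15.
So the Richardson estimate is 0.9787286978.
Shift from A(h/2): −0.0004247823.

0.978729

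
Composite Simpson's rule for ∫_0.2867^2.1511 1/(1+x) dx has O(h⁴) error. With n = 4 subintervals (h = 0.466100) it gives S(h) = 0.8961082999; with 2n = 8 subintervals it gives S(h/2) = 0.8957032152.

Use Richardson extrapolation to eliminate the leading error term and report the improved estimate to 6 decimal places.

0.895676

With r = 4 the leading error scales as h^4, so the weight is 2^4 = 16.
Numerator 16 × A(h/2) − A(h) = 16 × 0.8957032152 − 0.8961082999 = 13.4351431433
Denominator 16 − 1 = 15.
Extrapolated: 13.4351431433 / 15 = 0.8956762096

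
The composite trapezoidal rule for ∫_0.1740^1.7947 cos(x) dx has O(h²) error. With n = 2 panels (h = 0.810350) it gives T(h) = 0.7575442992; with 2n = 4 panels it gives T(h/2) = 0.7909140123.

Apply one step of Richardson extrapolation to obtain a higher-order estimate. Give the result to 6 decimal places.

r = 2: numerator weight 4, denominator 3.
4·0.7909140123 − 0.7575442992 = 2.4061117500
2.4061117500 ÷ 3 = 0.8020372500
Gap between inputs: 3.337e-02; correction applied: +0.0111232377.

0.802037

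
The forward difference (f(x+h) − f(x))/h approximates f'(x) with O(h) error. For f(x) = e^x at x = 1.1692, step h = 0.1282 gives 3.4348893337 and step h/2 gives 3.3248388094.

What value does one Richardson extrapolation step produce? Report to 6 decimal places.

3.214788

r = 1, so 2^r = 2.
2×3.3248388094 − 3.4348893337 = 3.2147882851
Denominator 2 − 1 = 1.
3.2147882851 ÷ 1 = 3.2147882851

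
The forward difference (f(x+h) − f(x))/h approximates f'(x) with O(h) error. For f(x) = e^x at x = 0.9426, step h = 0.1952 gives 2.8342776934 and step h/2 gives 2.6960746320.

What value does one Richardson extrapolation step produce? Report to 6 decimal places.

2.557872

Order 1 gives 2^r = 2 and 2^r − 1 = 1.
Top: 2(2.6960746320) − (2.8342776934) = 2.5578715706
2.5578715706 ÷ 1 = 2.5578715706
Shift from A(h/2): −0.1382030614.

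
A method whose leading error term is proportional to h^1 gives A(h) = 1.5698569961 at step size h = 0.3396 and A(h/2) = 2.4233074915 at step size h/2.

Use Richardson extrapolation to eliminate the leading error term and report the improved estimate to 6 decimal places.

3.276758

With r = 1 the leading error scales as h^1, so the weight is 2^1 = 2.
2 × 2.4233074915 − 1.5698569961 = 3.2767579869
R = 3.2767579869/1 = 3.2767579869
Shift from A(h/2): +0.8534504954.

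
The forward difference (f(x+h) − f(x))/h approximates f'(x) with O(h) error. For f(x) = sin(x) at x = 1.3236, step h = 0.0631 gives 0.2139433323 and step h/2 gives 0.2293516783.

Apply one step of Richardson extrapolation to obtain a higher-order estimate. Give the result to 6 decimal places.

0.244760

The method has order 1: 2^1 = 2.
Weighted: 0.4587033566 − 0.2139433323 = 0.2447600243
Divide by 2^1 − 1 = 1.
R = 0.2447600243/1 = 0.2447600243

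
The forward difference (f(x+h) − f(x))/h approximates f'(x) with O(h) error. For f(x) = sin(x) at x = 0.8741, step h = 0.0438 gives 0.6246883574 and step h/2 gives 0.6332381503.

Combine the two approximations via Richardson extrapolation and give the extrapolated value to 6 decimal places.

r = 1, so 2^r = 2.
Numerator 2×A(h/2) − A(h) = 2×0.6332381503 − 0.6246883574 = 0.6417879432
R = 0.6417879432/1 = 0.6417879432
Correction |R − A(h/2)| = 8.550e-03; gap |A(h/2) − A(h)| = 8.550e-03.

0.641788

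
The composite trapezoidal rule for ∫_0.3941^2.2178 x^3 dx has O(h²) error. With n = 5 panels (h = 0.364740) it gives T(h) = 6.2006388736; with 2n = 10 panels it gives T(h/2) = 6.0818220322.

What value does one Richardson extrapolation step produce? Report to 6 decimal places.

r = 2, so 2^r = 4.
A(h/2) − A(h) = 6.0818220322 − 6.2006388736 = -0.1188168414
Correction (A(h/2) − A(h))/(4 − 1) = (-0.1188168414)/3 = -0.0396056138
R = A(h/2) + (A(h/2) − A(h))/3 = 6.0818220322 − 0.0396056138 = 6.0422164184

6.042216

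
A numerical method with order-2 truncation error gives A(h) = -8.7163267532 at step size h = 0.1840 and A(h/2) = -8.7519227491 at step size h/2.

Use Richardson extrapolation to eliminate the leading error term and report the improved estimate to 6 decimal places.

-8.763788

Method order is 2; weight 2^2 = 4.
Weighted: (-35.0076909964) − (-8.7163267532) = -26.2913642432
R = (-26.2913642432)/3 = -8.7637880811
Correction |R − A(h/2)| = 1.187e-02; gap |A(h/2) − A(h)| = 3.560e-02.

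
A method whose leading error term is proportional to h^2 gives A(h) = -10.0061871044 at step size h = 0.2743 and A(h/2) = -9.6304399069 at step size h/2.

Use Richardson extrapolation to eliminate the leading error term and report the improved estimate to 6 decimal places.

Leading term ∝ h^2; use weight 4 = 2^2.
4·(-9.6304399069) = -38.5217596276; subtract (-10.0061871044) → -28.5155725232
(-28.5155725232) ÷ 3 = -9.5051908411
Gap between inputs: 3.757e-01; correction applied: +0.1252490658.

-9.505191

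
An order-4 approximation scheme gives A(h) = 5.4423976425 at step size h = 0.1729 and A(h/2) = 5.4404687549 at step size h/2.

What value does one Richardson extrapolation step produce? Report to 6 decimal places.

Order 4 gives 2^r = 16 and 2^r − 1 = 15.
16*5.4404687549 = 87.0475000784; 87.0475000784 − 5.4423976425 = 81.6051024359
(16*5.4404687549 − 5.4423976425)/(16 − 1) = 5.4403401624
Shift from A(h/2): −0.0001285925.

5.440340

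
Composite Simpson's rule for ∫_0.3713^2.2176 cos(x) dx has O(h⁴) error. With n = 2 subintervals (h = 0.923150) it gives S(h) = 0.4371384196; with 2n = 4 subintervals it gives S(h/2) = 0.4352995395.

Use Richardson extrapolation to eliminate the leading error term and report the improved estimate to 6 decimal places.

0.435177

Leading term ∝ h^4; use weight 16 = 2^4.
Difference of the inputs: 0.4352995395 − 0.4371384196 = -0.0018388801
Correction (A(h/2) − A(h))/(16 − 1) = (-0.0018388801)/15 = -0.0001225920
R = 0.4352995395 − 0.0001225920 = 0.4351769475
Correction |R − A(h/2)| = 1.226e-04; gap |A(h/2) − A(h)| = 1.839e-03.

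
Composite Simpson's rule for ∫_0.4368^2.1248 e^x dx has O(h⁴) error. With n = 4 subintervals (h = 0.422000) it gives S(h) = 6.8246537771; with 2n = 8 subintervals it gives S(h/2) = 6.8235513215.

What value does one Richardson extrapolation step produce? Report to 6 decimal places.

6.823478

With r = 4 the leading error scales as h^4, so the weight is 2^4 = 16.
Top: 16(6.8235513215) − (6.8246537771) = 102.3521673669
Divide by 2^4 − 1 = 15.
R = 102.3521673669/15 = 6.8234778245
Gap between inputs: 1.102e-03; correction applied: −0.0000734970.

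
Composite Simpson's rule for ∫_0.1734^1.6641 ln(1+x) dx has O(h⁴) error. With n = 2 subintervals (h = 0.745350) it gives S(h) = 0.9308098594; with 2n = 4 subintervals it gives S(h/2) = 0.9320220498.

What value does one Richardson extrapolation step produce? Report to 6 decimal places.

Leading term ∝ h^4; use weight 16 = 2^4.
Difference of the inputs: 0.9320220498 − 0.9308098594 = 0.0012121904
Correction (A(h/2) − A(h))/(16 − 1) = 0.0012121904/15 = 0.0000808127
R = A(h/2) + (A(h/2) − A(h))/15 = 0.9320220498 + 0.0000808127 = 0.9321028625

0.932103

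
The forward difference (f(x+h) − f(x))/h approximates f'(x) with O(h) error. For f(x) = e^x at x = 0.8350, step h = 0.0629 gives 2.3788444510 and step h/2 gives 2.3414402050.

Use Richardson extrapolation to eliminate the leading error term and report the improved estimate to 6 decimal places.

2.304036

Error is O(h^1); halving h shrinks it by 2^1 = 2.
2·2.3414402050 = 4.6828804100; 4.6828804100 − 2.3788444510 = 2.3040359590
Divide by 2^1 − 1 = 1.
(2·2.3414402050 − 2.3788444510)/(2 − 1) = 2.3040359590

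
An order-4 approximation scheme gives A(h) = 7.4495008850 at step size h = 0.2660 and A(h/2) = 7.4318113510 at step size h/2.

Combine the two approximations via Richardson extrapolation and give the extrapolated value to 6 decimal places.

The method has order 4: 2^4 = 16.
16 × 7.4318113510 = 118.9089816160; 118.9089816160 − 7.4495008850 = 111.4594807310
R = 111.4594807310/15 = 7.4306320487
Correction |R − A(h/2)| = 1.179e-03; gap |A(h/2) − A(h)| = 1.769e-02.

7.430632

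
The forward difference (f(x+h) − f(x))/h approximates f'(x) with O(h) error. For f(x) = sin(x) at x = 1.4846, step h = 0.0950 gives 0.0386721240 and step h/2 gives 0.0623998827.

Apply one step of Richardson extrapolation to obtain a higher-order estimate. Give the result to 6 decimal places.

0.086128

Method order is 1; weight 2^1 = 2.
2*0.0623998827 = 0.1247997654; subtract 0.0386721240 → 0.0861276414
Extrapolated: 0.0861276414 / 1 = 0.0861276414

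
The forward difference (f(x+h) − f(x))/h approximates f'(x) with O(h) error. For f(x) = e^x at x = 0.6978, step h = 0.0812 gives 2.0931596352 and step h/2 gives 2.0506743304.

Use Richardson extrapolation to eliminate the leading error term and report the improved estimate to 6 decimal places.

2.008189

r = 1: numerator weight 2, denominator 1.
2×2.0506743304 = 4.1013486608; subtract 2.0931596352 → 2.0081890256
(2×2.0506743304 − 2.0931596352)/(2 − 1) = 2.0081890256
Gap between inputs: 4.249e-02; correction applied: −0.0424853048.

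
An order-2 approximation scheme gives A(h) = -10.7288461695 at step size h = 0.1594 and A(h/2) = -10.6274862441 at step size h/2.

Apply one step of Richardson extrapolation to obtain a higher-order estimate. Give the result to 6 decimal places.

Method order is 2; weight 2^2 = 4.
Weighted: (-42.5099449764) − (-10.7288461695) = -31.7810988069
Denominator 4 − 1 = 3.
(-31.7810988069) ÷ 3 = -10.5936996023
Shift from A(h/2): +0.0337866418.

-10.593700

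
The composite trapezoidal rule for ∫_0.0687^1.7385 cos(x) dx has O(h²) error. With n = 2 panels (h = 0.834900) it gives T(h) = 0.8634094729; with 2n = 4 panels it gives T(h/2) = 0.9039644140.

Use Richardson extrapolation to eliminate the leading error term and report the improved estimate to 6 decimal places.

Order 2 gives 2^r = 4 and 2^r − 1 = 3.
4·0.9039644140 = 3.6158576560; 3.6158576560 − 0.8634094729 = 2.7524481831
Extrapolated: 2.7524481831 / 3 = 0.9174827277
Correction |R − A(h/2)| = 1.352e-02; gap |A(h/2) − A(h)| = 4.055e-02.

0.917483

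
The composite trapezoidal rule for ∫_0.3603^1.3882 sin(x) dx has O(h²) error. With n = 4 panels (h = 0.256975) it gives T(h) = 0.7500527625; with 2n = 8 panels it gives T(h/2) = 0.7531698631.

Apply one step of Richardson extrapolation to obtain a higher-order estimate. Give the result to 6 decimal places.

Order 2 gives 2^r = 4 and 2^r − 1 = 3.
Numerator 4 × A(h/2) − A(h) = 4 × 0.7531698631 − 0.7500527625 = 2.2626266899
R = 2.2626266899/3 = 0.7542088966

0.754209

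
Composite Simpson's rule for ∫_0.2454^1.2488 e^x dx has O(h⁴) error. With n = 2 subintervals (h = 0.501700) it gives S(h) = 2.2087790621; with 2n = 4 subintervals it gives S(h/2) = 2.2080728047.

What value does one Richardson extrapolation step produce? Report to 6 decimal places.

2.208026

Leading term ∝ h^4; use weight 16 = 2^4.
A(h/2) − A(h) = 2.2080728047 − 2.2087790621 = -0.0007062574
Divide by 2^4 − 1 = 15: (-0.0007062574)/15 = -0.0000470838
R = 2.2080728047 − 0.0000470838 = 2.2080257209
Gap between inputs: 7.063e-04; correction applied: −0.0000470838.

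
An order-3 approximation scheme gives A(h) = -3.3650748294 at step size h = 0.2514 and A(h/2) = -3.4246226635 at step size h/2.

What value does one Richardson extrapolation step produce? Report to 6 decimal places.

Error is O(h^3); halving h shrinks it by 2^3 = 8.
Top: 8(-3.4246226635) − (-3.3650748294) = -24.0319064786
Extrapolated: (-24.0319064786) / 7 = -3.4331294969

-3.433129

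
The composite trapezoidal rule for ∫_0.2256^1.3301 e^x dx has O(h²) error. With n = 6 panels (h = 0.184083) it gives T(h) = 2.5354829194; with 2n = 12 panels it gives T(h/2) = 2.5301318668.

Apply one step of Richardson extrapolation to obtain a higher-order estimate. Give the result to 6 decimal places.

2.528348

Order 2 gives 2^r = 4 and 2^r − 1 = 3.
Weighted: 10.1205274672 − 2.5354829194 = 7.5850445478
7.5850445478 ÷ 3 = 2.5283481826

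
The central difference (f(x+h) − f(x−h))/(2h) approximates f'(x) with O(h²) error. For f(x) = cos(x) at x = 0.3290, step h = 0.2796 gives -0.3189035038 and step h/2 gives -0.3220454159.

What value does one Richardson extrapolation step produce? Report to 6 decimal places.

Order 2 gives 2^r = 4 and 2^r − 1 = 3.
Difference of the inputs: -0.3220454159 − (-0.3189035038) = -0.0031419121
Correction (A(h/2) − A(h))/(4 − 1) = (-0.0031419121)/3 = -0.0010473040
R = A(h/2) + (A(h/2) − A(h))/3 = -0.3220454159 − 0.0010473040 = -0.3230927199

-0.323093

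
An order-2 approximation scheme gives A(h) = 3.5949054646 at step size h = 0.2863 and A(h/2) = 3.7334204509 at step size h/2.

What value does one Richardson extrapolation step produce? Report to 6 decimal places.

r = 2, so 2^r = 4.
Numerator 4*A(h/2) − A(h) = 4*3.7334204509 − 3.5949054646 = 11.3387763390
Denominator 4 − 1 = 3.
11.3387763390 ÷ 3 = 3.7795921130
Shift from A(h/2): +0.0461716621.

3.779592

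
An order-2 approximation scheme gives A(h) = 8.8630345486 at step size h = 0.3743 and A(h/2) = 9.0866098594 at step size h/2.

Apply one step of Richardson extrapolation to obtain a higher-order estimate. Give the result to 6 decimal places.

r = 2, so 2^r = 4.
2^2×A(h/2) = 36.3464394376; minus A(h) gives 27.4834048890.
(4×9.0866098594 − 8.8630345486)/(4 − 1) = 9.1611349630
Correction |R − A(h/2)| = 7.453e-02; gap |A(h/2) − A(h)| = 2.236e-01.

9.161135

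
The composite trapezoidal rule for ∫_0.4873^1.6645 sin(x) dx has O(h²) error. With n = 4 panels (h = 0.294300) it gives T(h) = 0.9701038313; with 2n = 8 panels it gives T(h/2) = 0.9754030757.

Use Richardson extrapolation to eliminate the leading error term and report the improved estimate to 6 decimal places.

Leading term ∝ h^2; use weight 4 = 2^2.
Weighted: 3.9016123028 − 0.9701038313 = 2.9315084715
Extrapolated: 2.9315084715 / 3 = 0.9771694905

0.977169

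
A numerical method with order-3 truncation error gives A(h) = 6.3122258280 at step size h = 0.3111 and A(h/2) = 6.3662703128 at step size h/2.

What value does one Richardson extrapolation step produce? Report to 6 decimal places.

6.373991

Order 3 gives 2^r = 8 and 2^r − 1 = 7.
Weighted: 50.9301625024 − 6.3122258280 = 44.6179366744
Divide by 2^3 − 1 = 7.
So the Richardson estimate is 6.3739909535.
Shift from A(h/2): +0.0077206407.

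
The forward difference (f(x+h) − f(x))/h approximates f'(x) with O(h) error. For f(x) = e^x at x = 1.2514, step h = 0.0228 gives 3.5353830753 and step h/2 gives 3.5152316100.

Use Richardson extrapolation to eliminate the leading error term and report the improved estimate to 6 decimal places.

Error is O(h^1); halving h shrinks it by 2^1 = 2.
Top: 2(3.5152316100) − (3.5353830753) = 3.4950801447
R = 3.4950801447/1 = 3.4950801447

3.495080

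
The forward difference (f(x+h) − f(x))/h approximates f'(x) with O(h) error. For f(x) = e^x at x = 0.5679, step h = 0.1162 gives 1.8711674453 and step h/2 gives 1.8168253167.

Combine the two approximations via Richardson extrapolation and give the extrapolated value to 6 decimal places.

With r = 1 the leading error scales as h^1, so the weight is 2^1 = 2.
2^1*A(h/2) = 3.6336506334; minus A(h) gives 1.7624831881.
Divide by 2^1 − 1 = 1.
1.7624831881 ÷ 1 = 1.7624831881

1.762483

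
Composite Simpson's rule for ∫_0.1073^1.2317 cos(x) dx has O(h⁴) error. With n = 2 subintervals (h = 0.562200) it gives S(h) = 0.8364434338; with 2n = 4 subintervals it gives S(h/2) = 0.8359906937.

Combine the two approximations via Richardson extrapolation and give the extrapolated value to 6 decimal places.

Error is O(h^4); halving h shrinks it by 2^4 = 16.
Numerator 16*A(h/2) − A(h) = 16*0.8359906937 − 0.8364434338 = 12.5394076654
(16*0.8359906937 − 0.8364434338)/(16 − 1) = 0.8359605110
Gap between inputs: 4.527e-04; correction applied: −0.0000301827.

0.835961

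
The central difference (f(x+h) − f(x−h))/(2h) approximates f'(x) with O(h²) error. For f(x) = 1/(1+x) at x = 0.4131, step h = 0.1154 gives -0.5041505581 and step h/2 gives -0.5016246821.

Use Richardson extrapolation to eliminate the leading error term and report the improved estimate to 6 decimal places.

-0.500783

Method order is 2; weight 2^2 = 4.
Top: 4(-0.5016246821) − (-0.5041505581) = -1.5023481703
(-1.5023481703) ÷ 3 = -0.5007827234
Gap between inputs: 2.526e-03; correction applied: +0.0008419587.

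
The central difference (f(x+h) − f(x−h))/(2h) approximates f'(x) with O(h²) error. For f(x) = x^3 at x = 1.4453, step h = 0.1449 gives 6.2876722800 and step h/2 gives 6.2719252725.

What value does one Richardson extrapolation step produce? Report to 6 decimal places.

Method order is 2; weight 2^2 = 4.
Numerator 4×A(h/2) − A(h) = 4×6.2719252725 − 6.2876722800 = 18.8000288100
(4×6.2719252725 − 6.2876722800)/(4 − 1) = 6.2666762700

6.266676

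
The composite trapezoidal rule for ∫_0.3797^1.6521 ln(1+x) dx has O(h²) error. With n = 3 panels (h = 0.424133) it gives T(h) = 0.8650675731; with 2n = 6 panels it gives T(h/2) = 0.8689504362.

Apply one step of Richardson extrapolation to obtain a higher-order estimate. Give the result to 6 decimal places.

Error is O(h^2); halving h shrinks it by 2^2 = 4.
4·0.8689504362 = 3.4758017448; subtract 0.8650675731 → 2.6107341717
Denominator 4 − 1 = 3.
2.6107341717 ÷ 3 = 0.8702447239
Gap between inputs: 3.883e-03; correction applied: +0.0012942877.

0.870245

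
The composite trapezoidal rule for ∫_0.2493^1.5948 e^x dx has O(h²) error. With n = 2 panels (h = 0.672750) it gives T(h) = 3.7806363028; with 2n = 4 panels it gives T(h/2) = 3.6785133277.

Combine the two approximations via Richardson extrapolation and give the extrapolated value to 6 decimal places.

r = 2, so 2^r = 4.
Top: 4(3.6785133277) − (3.7806363028) = 10.9334170080
R = 10.9334170080/3 = 3.6444723360

3.644472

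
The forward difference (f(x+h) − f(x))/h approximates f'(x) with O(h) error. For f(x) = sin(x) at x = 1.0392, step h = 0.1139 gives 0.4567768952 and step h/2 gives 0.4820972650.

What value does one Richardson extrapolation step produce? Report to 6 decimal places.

0.507418

With r = 1 the leading error scales as h^1, so the weight is 2^1 = 2.
2*0.4820972650 = 0.9641945300; subtract 0.4567768952 → 0.5074176348
(2*0.4820972650 − 0.4567768952)/(2 − 1) = 0.5074176348
Gap between inputs: 2.532e-02; correction applied: +0.0253203698.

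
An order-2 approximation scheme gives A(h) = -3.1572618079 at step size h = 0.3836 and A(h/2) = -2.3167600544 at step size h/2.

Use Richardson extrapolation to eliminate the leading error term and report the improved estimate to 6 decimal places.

r = 2: numerator weight 4, denominator 3.
4*(-2.3167600544) − (-3.1572618079) = -6.1097784097
R = (-6.1097784097)/3 = -2.0365928032

-2.036593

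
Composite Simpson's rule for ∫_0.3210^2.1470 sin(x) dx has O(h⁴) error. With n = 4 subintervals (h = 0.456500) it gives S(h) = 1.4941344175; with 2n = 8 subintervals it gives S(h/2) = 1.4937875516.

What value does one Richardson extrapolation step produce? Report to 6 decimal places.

The method has order 4: 2^4 = 16.
Numerator 16*A(h/2) − A(h) = 16*1.4937875516 − 1.4941344175 = 22.4064664081
R = 22.4064664081/15 = 1.4937644272

1.493764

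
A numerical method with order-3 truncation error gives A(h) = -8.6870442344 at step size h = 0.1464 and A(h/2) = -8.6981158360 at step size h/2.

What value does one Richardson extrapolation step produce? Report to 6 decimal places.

-8.699697

With r = 3 the leading error scales as h^3, so the weight is 2^3 = 8.
2^3×A(h/2) = -69.5849266880; minus A(h) gives -60.8978824536.
Extrapolated: (-60.8978824536) / 7 = -8.6996974934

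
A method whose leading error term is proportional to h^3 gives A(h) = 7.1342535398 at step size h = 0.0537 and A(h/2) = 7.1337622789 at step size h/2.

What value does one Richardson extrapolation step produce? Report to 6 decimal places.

7.133692

Leading term ∝ h^3; use weight 8 = 2^3.
A(h/2) − A(h) = 7.1337622789 − 7.1342535398 = -0.0004912609
Correction (A(h/2) − A(h))/(8 − 1) = (-0.0004912609)/7 = -0.0000701801
R = A(h/2) + (A(h/2) − A(h))/7 = 7.1337622789 − 0.0000701801 = 7.1336920988
Gap between inputs: 4.913e-04; correction applied: −0.0000701801.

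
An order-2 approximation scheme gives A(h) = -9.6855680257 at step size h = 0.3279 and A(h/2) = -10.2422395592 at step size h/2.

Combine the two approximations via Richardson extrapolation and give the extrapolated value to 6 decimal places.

-10.427797

Error is O(h^2); halving h shrinks it by 2^2 = 4.
Difference of the inputs: -10.2422395592 − (-9.6855680257) = -0.5566715335
Correction (A(h/2) − A(h))/(4 − 1) = (-0.5566715335)/3 = -0.1855571778
R = A(h/2) + (A(h/2) − A(h))/3 = -10.2422395592 − 0.1855571778 = -10.4277967370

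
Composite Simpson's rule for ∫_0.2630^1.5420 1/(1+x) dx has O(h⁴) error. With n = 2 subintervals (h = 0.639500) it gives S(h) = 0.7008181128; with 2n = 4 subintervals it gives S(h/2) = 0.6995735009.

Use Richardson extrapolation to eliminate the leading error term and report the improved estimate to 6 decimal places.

r = 4: numerator weight 16, denominator 15.
Top: 16(0.6995735009) − (0.7008181128) = 10.4923579016
Divide by 2^4 − 1 = 15.
(16 × 0.6995735009 − 0.7008181128)/(16 − 1) = 0.6994905268

0.699491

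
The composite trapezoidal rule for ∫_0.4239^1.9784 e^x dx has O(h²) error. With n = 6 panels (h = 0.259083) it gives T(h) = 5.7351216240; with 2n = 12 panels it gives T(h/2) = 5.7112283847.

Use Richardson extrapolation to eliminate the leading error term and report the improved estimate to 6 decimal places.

5.703264

Leading term ∝ h^2; use weight 4 = 2^2.
Numerator 4·A(h/2) − A(h) = 4·5.7112283847 − 5.7351216240 = 17.1097919148
(4·5.7112283847 − 5.7351216240)/(4 − 1) = 5.7032639716
Gap between inputs: 2.389e-02; correction applied: −0.0079644131.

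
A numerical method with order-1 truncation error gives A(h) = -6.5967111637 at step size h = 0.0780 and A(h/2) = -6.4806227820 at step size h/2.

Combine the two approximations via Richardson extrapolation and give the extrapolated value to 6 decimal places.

With r = 1 the leading error scales as h^1, so the weight is 2^1 = 2.
2×(-6.4806227820) = -12.9612455640; subtract (-6.5967111637) → -6.3645344003
(2×(-6.4806227820) − (-6.5967111637))/(2 − 1) = -6.3645344003
Gap between inputs: 1.161e-01; correction applied: +0.1160883817.

-6.364534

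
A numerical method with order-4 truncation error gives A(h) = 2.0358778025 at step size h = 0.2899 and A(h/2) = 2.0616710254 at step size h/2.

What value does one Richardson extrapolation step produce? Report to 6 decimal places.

With r = 4 the leading error scales as h^4, so the weight is 2^4 = 16.
Weighted: 32.9867364064 − 2.0358778025 = 30.9508586039
Denominator 16 − 1 = 15.
R = 30.9508586039/15 = 2.0633905736
Shift from A(h/2): +0.0017195482.

2.063391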